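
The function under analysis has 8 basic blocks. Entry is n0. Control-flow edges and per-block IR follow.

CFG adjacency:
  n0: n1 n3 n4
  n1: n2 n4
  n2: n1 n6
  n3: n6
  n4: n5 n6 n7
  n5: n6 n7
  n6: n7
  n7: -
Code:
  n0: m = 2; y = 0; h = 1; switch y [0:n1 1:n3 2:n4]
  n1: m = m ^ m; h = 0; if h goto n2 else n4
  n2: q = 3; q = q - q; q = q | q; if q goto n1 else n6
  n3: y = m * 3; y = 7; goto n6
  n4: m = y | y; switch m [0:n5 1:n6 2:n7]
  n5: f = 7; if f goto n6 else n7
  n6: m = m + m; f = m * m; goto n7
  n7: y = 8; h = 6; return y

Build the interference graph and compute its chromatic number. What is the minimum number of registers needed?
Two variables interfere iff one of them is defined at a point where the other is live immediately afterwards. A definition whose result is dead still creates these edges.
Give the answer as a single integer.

Answer: 3

Derivation:
Per-block:
  n0 def {h,m,y} use ∅
  n1 def {h,m} use {m}
  n2 def {q} use ∅
  n3 def {y} use {m}
  n4 def {m} use {y}
  n5 def {f} use ∅
  n6 def {f,m} use {m}
  n7 def {h,y} use ∅

Liveness:
  live n0: ∅→{m,y}
  live n1: {m,y}→{m,y}
  live n2: {m,y}→{m,y}
  live n3: {m}→{m}
  live n4: {y}→{m}
  live n5: {m}→{m}
  live n6: {m}→∅
  live n7: ∅→∅

Interference:
  f↔{m}
  h↔{m,y}
  m↔{f,h,q,y}
  q↔{m,y}
  y↔{h,m,q}

Chromatic number:
  clique {h,m,y} ⇒ need ≥ 3
  assign f→R1 h→R2 m→R0 q→R2 y→R1 — no edge inside a register ⇒ χ ≤ 3
  χ = 3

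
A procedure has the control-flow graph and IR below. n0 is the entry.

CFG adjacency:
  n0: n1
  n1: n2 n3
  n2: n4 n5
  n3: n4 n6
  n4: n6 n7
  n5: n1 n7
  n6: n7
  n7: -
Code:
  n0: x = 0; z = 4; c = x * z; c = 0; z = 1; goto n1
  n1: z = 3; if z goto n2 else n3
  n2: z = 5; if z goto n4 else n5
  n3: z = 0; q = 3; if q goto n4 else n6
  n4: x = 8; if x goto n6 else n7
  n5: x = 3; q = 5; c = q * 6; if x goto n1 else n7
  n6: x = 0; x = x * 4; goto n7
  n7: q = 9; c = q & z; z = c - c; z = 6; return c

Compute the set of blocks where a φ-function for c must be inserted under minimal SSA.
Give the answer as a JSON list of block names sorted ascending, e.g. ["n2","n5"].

Answer: ["n1", "n7"]

Analysis:
idom tree: n1←n0 n2←n1 n3←n1 n4←n1 n5←n2 n6←n1 n7←n1
Join-block Dom:
  n1: preds {n0,n5}: {n0} ∩ {n0,n1,n2,n5} = {n0}; idom=n0
  n4: preds {n2,n3}: {n0,n1,n2} ∩ {n0,n1,n3} = {n0,n1}; idom=n1
  n6: preds {n3,n4}: {n0,n1,n3} ∩ {n0,n1,n4} = {n0,n1}; idom=n1
  n7: preds {n4,n5,n6}: {n0,n1,n4} ∩ {n0,n1,n2,n5} ∩ {n0,n1,n6} = {n0,n1}; idom=n1

Frontier:
  join n1 pred n0: · stop@n0
  join n1 pred n5: n5→n2→n1 stop@n0
  join n4 pred n2: n2 stop@n1
  join n4 pred n3: n3 stop@n1
  join n6 pred n3: n3 stop@n1
  join n6 pred n4: n4 stop@n1
  join n7 pred n4: n4 stop@n1
  join n7 pred n5: n5→n2 stop@n1
  join n7 pred n6: n6 stop@n1
  n0 → ∅
  n1 → {n1}
  n2 → {n1,n4,n7}
  n3 → {n4,n6}
  n4 → {n6,n7}
  n5 → {n1,n7}
  n6 → {n7}
  n7 → ∅

φ for c: defs {n0,n5,n7}
  DF⁺ = {n1,n7}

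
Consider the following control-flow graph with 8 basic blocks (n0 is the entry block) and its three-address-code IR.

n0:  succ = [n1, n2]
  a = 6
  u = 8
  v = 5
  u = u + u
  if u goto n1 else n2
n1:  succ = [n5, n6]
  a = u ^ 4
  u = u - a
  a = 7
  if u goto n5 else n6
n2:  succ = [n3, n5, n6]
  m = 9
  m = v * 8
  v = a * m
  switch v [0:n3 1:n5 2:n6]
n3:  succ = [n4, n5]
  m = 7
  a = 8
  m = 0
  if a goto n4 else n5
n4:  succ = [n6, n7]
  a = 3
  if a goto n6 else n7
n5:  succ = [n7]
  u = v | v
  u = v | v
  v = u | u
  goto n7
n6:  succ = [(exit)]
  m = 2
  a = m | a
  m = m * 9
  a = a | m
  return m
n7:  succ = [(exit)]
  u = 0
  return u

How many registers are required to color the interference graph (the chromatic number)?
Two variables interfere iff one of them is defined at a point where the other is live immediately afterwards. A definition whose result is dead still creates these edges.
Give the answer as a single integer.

Answer: 3

Working:
def/use:
  n0 def {a,u,v} use ∅
  n1 def {a,u} use {u}
  n2 def {m,v} use {a,v}
  n3 def {a,m} use ∅
  n4 def {a} use ∅
  n5 def {u,v} use {v}
  n6 def {a,m} use {a}
  n7 def {u} use ∅

Live sets:
  live n0: ∅→{a,u,v}
  live n1: {u,v}→{a,v}
  live n2: {a,v}→{a,v}
  live n3: {v}→{v}
  live n4: ∅→{a}
  live n5: {v}→∅
  live n6: {a}→∅
  live n7: ∅→∅

Interfere edges:
  a↔{m,u,v}
  m↔{a,v}
  u↔{a,v}
  v↔{a,m,u}

Chromatic number:
  lower bound: {a,m,v} mutually conflict ⇒ χ ≥ 3
  assign a→c0 m→c2 u→c2 v→c1 — no edge inside a register ⇒ χ ≤ 3
  χ = 3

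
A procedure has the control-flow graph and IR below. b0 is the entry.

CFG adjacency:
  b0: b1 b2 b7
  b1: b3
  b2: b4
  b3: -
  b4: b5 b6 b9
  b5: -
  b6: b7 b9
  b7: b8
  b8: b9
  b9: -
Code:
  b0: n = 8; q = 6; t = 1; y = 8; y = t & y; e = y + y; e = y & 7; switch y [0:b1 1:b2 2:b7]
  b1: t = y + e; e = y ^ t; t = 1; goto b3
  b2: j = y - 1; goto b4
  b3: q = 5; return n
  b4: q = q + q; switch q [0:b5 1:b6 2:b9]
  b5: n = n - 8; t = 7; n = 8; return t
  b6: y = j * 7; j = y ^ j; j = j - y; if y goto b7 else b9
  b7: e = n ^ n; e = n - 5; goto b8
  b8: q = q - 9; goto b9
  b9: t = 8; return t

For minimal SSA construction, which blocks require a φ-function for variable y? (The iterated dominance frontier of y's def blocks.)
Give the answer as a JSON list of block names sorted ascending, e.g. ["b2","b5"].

Answer: ["b7", "b9"]

Derivation:
idom tree: b1←b0 b2←b0 b3←b1 b4←b2 b5←b4 b6←b4 b7←b0 b8←b7 b9←b0
Dom∩ at merges:
  b7: preds {b0,b6}: {b0} ∩ {b0,b2,b4,b6} = {b0}; idom=b0
  b9: preds {b4,b6,b8}: {b0,b2,b4} ∩ {b0,b2,b4,b6} ∩ {b0,b7,b8} = {b0}; idom=b0

DF derivation:
  b7←b0: walk · to b0
  b7←b6: walk b6→b4→b2 to b0
  b9←b4: walk b4→b2 to b0
  b9←b6: walk b6→b4→b2 to b0
  b9←b8: walk b8→b7 to b0
  b0: DF=∅
  b1: DF=∅
  b2: DF={b7,b9}
  b3: DF=∅
  b4: DF={b7,b9}
  b5: DF=∅
  b6: DF={b7,b9}
  b7: DF={b9}
  b8: DF={b9}
  b9: DF=∅

φ for y: defs {b0,b6}
  DF⁺ = {b7,b9}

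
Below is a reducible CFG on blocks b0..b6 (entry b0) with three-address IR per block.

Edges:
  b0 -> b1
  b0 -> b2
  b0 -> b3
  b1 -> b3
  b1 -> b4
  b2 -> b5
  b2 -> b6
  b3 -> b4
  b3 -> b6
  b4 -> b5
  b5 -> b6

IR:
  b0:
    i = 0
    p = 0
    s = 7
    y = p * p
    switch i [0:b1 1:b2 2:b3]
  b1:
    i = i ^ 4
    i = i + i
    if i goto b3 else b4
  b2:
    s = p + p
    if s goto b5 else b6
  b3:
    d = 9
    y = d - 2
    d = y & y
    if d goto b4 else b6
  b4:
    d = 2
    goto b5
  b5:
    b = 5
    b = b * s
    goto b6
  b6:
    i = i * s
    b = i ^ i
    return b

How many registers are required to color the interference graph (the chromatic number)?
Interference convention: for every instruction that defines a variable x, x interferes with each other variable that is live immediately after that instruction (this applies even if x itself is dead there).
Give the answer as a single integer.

Answer: 4

Analysis:
Per-block:
  b0 def {i,p,s,y} use ∅
  b1 def {i} use {i}
  b2 def {s} use {p}
  b3 def {d,y} use ∅
  b4 def {d} use ∅
  b5 def {b} use {s}
  b6 def {b,i} use {i,s}

Live sets:
  b0 li=∅ lo={i,p,s}
  b1 li={i,s} lo={i,s}
  b2 li={i,p} lo={i,s}
  b3 li={i,s} lo={i,s}
  b4 li={i,s} lo={i,s}
  b5 li={i,s} lo={i,s}
  b6 li={i,s} lo=∅

Interfere edges:
  b↔{i,s}
  d↔{i,s}
  i↔{b,d,p,s,y}
  p↔{i,s,y}
  s↔{b,d,i,p,y}
  y↔{i,p,s}

Chromatic number:
  lower bound: {i,p,s,y} mutually conflict ⇒ χ ≥ 4
  4-colouring: r0={i}  r1={s}  r2={b,d,p}  r3={y}
  χ = 4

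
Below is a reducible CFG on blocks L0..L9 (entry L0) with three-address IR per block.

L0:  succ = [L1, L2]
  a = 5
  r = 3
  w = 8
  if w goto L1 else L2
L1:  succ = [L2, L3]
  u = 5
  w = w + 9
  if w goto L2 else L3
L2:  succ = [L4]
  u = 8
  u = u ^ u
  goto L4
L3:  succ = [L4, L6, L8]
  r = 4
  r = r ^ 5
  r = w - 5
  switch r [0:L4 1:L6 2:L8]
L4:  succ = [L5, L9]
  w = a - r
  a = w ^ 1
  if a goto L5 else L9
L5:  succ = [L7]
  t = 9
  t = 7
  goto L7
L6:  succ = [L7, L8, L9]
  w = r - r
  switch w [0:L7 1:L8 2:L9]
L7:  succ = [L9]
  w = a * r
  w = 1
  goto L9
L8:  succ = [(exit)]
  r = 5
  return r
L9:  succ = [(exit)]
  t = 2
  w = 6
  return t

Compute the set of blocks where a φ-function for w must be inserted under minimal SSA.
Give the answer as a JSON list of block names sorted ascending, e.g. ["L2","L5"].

idom tree: L1←L0 L2←L0 L3←L1 L4←L0 L5←L4 L6←L3 L7←L0 L8←L3 L9←L0
Dom∩ at merges:
  L2: preds {L0,L1}: {L0} ∩ {L0,L1} = {L0}; idom=L0
  L4: preds {L2,L3}: {L0,L2} ∩ {L0,L1,L3} = {L0}; idom=L0
  L7: preds {L5,L6}: {L0,L4,L5} ∩ {L0,L1,L3,L6} = {L0}; idom=L0
  L8: preds {L3,L6}: {L0,L1,L3} ∩ {L0,L1,L3,L6} = {L0,L1,L3}; idom=L3
  L9: preds {L4,L6,L7}: {L0,L4} ∩ {L0,L1,L3,L6} ∩ {L0,L7} = {L0}; idom=L0

DF derivation:
  join L2 pred L0: · stop@L0
  join L2 pred L1: L1 stop@L0
  join L4 pred L2: L2 stop@L0
  join L4 pred L3: L3→L1 stop@L0
  join L7 pred L5: L5→L4 stop@L0
  join L7 pred L6: L6→L3→L1 stop@L0
  join L8 pred L3: · stop@L3
  join L8 pred L6: L6 stop@L3
  join L9 pred L4: L4 stop@L0
  join L9 pred L6: L6→L3→L1 stop@L0
  join L9 pred L7: L7 stop@L0
  L0 → ∅
  L1 → {L2,L4,L7,L9}
  L2 → {L4}
  L3 → {L4,L7,L9}
  L4 → {L7,L9}
  L5 → {L7}
  L6 → {L7,L8,L9}
  L7 → {L9}
  L8 → ∅
  L9 → ∅

φ for w: defs {L0,L1,L4,L6,L7,L9}
  DF⁺ = {L2,L4,L7,L8,L9}

Answer: ["L2", "L4", "L7", "L8", "L9"]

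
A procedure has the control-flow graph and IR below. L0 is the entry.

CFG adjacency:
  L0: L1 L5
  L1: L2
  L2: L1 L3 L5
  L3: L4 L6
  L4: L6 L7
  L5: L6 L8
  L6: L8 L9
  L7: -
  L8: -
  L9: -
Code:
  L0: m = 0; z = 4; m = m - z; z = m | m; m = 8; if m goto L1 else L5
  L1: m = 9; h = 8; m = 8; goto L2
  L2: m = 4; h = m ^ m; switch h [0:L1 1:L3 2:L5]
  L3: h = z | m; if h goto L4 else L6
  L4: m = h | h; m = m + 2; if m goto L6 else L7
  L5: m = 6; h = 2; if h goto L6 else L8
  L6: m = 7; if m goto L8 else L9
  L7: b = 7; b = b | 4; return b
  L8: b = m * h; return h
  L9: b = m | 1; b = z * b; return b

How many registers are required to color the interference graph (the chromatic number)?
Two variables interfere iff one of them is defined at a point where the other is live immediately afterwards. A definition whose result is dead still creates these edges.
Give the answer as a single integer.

Answer: 3

Analysis:
Block summaries:
  L0: {m,z} / ∅
  L1: {h,m} / ∅
  L2: {h,m} / ∅
  L3: {h} / {m,z}
  L4: {m} / {h}
  L5: {h,m} / ∅
  L6: {m} / ∅
  L7: {b} / ∅
  L8: {b} / {h,m}
  L9: {b} / {m,z}

Live sets:
  L0: in=∅ out={z}
  L1: in={z} out={z}
  L2: in={z} out={m,z}
  L3: in={m,z} out={h,z}
  L4: in={h,z} out={h,z}
  L5: in={z} out={h,m,z}
  L6: in={h,z} out={h,m,z}
  L7: in=∅ out=∅
  L8: in={h,m} out=∅
  L9: in={m,z} out=∅

Conflict graph:
  b↔{h,z}
  h↔{b,m,z}
  m↔{h,z}
  z↔{b,h,m}

Chromatic number:
  {b,h,z} pairwise interfere (3-clique) ⇒ χ ≥ 3
  3-colouring: r0={h}  r1={z}  r2={b,m}
  χ = 3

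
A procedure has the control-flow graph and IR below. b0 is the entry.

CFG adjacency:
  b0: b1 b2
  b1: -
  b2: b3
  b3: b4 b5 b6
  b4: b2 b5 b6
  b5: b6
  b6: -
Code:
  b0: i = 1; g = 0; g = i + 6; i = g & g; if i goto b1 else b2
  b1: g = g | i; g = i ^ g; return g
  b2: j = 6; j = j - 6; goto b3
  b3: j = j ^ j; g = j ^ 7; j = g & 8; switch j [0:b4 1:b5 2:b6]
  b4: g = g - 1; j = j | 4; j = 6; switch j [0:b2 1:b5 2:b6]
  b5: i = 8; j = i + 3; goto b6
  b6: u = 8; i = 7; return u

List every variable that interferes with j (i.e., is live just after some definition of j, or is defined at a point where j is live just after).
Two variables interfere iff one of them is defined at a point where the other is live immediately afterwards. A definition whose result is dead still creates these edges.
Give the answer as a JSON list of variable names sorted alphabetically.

Per-block:
  b0: def={g,i} ue=∅
  b1: def={g} ue={g,i}
  b2: def={j} ue=∅
  b3: def={g,j} ue={j}
  b4: def={g,j} ue={g,j}
  b5: def={i,j} ue=∅
  b6: def={i,u} ue=∅

Liveness:
  live b0: ∅→{g,i}
  live b1: {g,i}→∅
  live b2: ∅→{j}
  live b3: {j}→{g,j}
  live b4: {g,j}→∅
  live b5: ∅→∅
  live b6: ∅→∅

Interfere edges:
  g — {i,j}
  i — {g,u}
  j — {g}
  u — {i}

N(j) = ["g"]

Answer: ["g"]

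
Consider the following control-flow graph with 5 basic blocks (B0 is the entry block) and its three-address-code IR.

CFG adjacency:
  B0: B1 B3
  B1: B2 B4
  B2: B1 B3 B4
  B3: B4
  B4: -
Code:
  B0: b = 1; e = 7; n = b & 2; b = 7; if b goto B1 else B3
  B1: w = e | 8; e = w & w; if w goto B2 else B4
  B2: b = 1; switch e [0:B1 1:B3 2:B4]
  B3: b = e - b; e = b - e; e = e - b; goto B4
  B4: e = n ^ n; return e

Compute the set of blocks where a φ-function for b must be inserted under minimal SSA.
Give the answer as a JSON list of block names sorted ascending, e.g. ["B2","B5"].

Answer: ["B1", "B3", "B4"]

Derivation:
idom tree: B1←B0 B2←B1 B3←B0 B4←B0
Join-block Dom:
  B1: preds {B0,B2}: {B0} ∩ {B0,B1,B2} = {B0}; idom=B0
  B3: preds {B0,B2}: {B0} ∩ {B0,B1,B2} = {B0}; idom=B0
  B4: preds {B1,B2,B3}: {B0,B1} ∩ {B0,B1,B2} ∩ {B0,B3} = {B0}; idom=B0

DF walk-up:
  join B1 pred B0: · stop@B0
  join B1 pred B2: B2→B1 stop@B0
  join B3 pred B0: · stop@B0
  join B3 pred B2: B2→B1 stop@B0
  join B4 pred B1: B1 stop@B0
  join B4 pred B2: B2→B1 stop@B0
  join B4 pred B3: B3 stop@B0
  DF(B0)=∅
  DF(B1)={B1,B3,B4}
  DF(B2)={B1,B3,B4}
  DF(B3)={B4}
  DF(B4)=∅

φ for b: defs {B0,B2,B3}
  DF⁺ = {B1,B3,B4}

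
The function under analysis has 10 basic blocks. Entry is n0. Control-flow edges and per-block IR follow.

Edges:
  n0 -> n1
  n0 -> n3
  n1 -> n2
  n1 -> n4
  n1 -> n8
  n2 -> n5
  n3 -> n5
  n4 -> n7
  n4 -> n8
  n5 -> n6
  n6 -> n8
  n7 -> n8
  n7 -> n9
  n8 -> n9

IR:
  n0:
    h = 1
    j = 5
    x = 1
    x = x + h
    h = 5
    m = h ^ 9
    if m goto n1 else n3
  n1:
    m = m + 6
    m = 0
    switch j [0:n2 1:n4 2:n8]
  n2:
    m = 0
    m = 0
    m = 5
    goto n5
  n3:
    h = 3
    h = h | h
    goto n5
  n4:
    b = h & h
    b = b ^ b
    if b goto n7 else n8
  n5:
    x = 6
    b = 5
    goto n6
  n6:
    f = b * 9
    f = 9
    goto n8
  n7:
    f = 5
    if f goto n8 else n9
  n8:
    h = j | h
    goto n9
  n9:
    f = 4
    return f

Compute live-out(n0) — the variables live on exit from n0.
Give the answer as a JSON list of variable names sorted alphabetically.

Answer: ["h", "j", "m"]

Derivation:
Block summaries:
  n0 def {h,j,m,x} use ∅
  n1 def {m} use {j,m}
  n2 def {m} use ∅
  n3 def {h} use ∅
  n4 def {b} use {h}
  n5 def {b,x} use ∅
  n6 def {f} use {b}
  n7 def {f} use ∅
  n8 def {h} use {h,j}
  n9 def {f} use ∅

Backward fixpoint:
  n0 li=∅ lo={h,j,m}
  n1 li={h,j,m} lo={h,j}
  n2 li={h,j} lo={h,j}
  n3 li={j} lo={h,j}
  n4 li={h,j} lo={h,j}
  n5 li={h,j} lo={b,h,j}
  n6 li={b,h,j} lo={h,j}
  n7 li={h,j} lo={h,j}
  n8 li={h,j} lo=∅
  n9 li=∅ lo=∅

live-out(n0) = ["h", "j", "m"]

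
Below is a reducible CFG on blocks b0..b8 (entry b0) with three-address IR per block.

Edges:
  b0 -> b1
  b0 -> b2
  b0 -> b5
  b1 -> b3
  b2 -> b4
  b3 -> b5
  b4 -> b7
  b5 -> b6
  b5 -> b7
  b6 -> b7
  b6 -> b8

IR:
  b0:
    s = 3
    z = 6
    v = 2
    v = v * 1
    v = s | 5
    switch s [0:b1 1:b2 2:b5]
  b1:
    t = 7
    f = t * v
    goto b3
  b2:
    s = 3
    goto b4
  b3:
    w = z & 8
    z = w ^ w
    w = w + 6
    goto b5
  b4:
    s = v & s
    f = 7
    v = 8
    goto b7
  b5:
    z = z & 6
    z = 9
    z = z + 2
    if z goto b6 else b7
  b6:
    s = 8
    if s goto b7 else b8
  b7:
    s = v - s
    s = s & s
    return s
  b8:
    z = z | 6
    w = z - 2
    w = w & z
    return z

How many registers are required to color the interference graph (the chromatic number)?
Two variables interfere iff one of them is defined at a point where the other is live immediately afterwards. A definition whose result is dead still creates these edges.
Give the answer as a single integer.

Per-block:
  b0 def {s,v,z} use ∅
  b1 def {f,t} use {v}
  b2 def {s} use ∅
  b3 def {w,z} use {z}
  b4 def {f,s,v} use {s,v}
  b5 def {z} use {z}
  b6 def {s} use ∅
  b7 def {s} use {s,v}
  b8 def {w,z} use {z}

Backward fixpoint:
  b0 li=∅ lo={s,v,z}
  b1 li={s,v,z} lo={s,v,z}
  b2 li={v} lo={s,v}
  b3 li={s,v,z} lo={s,v,z}
  b4 li={s,v} lo={s,v}
  b5 li={s,v,z} lo={s,v,z}
  b6 li={v,z} lo={s,v,z}
  b7 li={s,v} lo=∅
  b8 li={z} lo=∅

Conflict graph:
  f: {s,v,z}
  s: {f,t,v,w,z}
  t: {s,v,z}
  v: {f,s,t,w,z}
  w: {s,v,z}
  z: {f,s,t,v,w}

Chromatic number:
  lower bound: {f,s,v,z} mutually conflict ⇒ χ ≥ 4
  4-colouring: R0={s}  R1={v}  R2={z}  R3={f,t,w}
  χ = 4

Answer: 4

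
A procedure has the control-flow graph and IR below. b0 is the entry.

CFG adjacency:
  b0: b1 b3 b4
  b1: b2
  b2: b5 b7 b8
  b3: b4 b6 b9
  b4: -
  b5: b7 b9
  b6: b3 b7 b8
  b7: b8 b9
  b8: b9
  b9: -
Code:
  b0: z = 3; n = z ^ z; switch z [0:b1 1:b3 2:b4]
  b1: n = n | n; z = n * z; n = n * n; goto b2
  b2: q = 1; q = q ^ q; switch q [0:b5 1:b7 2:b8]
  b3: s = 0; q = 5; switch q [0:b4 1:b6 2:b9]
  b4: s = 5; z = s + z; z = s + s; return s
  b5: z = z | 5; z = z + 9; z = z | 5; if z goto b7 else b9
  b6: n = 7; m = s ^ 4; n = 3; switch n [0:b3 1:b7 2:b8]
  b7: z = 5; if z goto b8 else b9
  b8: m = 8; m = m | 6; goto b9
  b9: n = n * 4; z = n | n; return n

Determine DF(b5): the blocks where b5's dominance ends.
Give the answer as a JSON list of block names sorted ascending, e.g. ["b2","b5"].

Answer: ["b7", "b9"]

Derivation:
idom tree: b1←b0 b2←b1 b3←b0 b4←b0 b5←b2 b6←b3 b7←b0 b8←b0 b9←b0
Dom∩ at merges:
  b3: preds {b0,b6}: {b0} ∩ {b0,b3,b6} = {b0}; idom=b0
  b4: preds {b0,b3}: {b0} ∩ {b0,b3} = {b0}; idom=b0
  b7: preds {b2,b5,b6}: {b0,b1,b2} ∩ {b0,b1,b2,b5} ∩ {b0,b3,b6} = {b0}; idom=b0
  b8: preds {b2,b6,b7}: {b0,b1,b2} ∩ {b0,b3,b6} ∩ {b0,b7} = {b0}; idom=b0
  b9: preds {b3,b5,b7,b8}: {b0,b3} ∩ {b0,b1,b2,b5} ∩ {b0,b7} ∩ {b0,b8} = {b0}; idom=b0

DF derivation:
  join b3 pred b0: · stop@b0
  join b3 pred b6: b6→b3 stop@b0
  join b4 pred b0: · stop@b0
  join b4 pred b3: b3 stop@b0
  join b7 pred b2: b2→b1 stop@b0
  join b7 pred b5: b5→b2→b1 stop@b0
  join b7 pred b6: b6→b3 stop@b0
  join b8 pred b2: b2→b1 stop@b0
  join b8 pred b6: b6→b3 stop@b0
  join b8 pred b7: b7 stop@b0
  join b9 pred b3: b3 stop@b0
  join b9 pred b5: b5→b2→b1 stop@b0
  join b9 pred b7: b7 stop@b0
  join b9 pred b8: b8 stop@b0
  DF(b0)=∅
  DF(b1)={b7,b8,b9}
  DF(b2)={b7,b8,b9}
  DF(b3)={b3,b4,b7,b8,b9}
  DF(b4)=∅
  DF(b5)={b7,b9}
  DF(b6)={b3,b7,b8}
  DF(b7)={b8,b9}
  DF(b8)={b9}
  DF(b9)=∅

DF(b5) = ["b7", "b9"]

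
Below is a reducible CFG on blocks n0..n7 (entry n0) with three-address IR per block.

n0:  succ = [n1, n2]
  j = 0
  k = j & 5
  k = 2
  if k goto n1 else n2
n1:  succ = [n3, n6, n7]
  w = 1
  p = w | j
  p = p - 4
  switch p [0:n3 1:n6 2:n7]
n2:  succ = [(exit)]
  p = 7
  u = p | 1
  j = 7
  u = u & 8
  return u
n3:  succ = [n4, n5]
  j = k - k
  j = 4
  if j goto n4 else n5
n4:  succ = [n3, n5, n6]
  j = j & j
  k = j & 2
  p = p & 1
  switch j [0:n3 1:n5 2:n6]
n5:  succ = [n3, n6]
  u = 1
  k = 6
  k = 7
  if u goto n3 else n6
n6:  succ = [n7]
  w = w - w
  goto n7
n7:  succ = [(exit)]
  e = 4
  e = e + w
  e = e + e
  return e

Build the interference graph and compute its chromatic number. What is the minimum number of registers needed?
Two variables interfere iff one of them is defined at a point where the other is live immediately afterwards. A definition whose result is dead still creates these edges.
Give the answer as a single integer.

Answer: 5

Working:
def/use:
  n0: def={j,k} ue=∅
  n1: def={p,w} ue={j}
  n2: def={j,p,u} ue=∅
  n3: def={j} ue={k}
  n4: def={j,k,p} ue={j,p}
  n5: def={k,u} ue=∅
  n6: def={w} ue={w}
  n7: def={e} ue={w}

Backward fixpoint:
  n0: in=∅ out={j,k}
  n1: in={j,k} out={k,p,w}
  n2: in=∅ out=∅
  n3: in={k,p,w} out={j,p,w}
  n4: in={j,p,w} out={k,p,w}
  n5: in={p,w} out={k,p,w}
  n6: in={w} out={w}
  n7: in={w} out=∅

Interference:
  e: {w}
  j: {k,p,u,w}
  k: {j,p,u,w}
  p: {j,k,u,w}
  u: {j,k,p,w}
  w: {e,j,k,p,u}

Colouring:
  lower bound: {j,k,p,u,w} mutually conflict ⇒ χ ≥ 5
  5-colouring: R0={w}  R1={e,j}  R2={k}  R3={p}  R4={u}
  χ = 5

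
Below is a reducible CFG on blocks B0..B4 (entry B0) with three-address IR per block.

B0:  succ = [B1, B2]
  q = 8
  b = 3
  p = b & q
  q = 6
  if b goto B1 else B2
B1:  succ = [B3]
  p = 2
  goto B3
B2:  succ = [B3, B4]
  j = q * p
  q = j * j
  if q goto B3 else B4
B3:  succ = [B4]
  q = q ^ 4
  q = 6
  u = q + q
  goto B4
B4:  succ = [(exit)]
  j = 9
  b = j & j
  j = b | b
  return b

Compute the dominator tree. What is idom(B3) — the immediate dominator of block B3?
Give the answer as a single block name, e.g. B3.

idom tree: B1←B0 B2←B0 B3←B0 B4←B0
Join-block Dom:
  B3: preds {B1,B2}: {B0,B1} ∩ {B0,B2} = {B0}; idom=B0
  B4: preds {B2,B3}: {B0,B2} ∩ {B0,B3} = {B0}; idom=B0

idom(B3) = B0

Answer: B0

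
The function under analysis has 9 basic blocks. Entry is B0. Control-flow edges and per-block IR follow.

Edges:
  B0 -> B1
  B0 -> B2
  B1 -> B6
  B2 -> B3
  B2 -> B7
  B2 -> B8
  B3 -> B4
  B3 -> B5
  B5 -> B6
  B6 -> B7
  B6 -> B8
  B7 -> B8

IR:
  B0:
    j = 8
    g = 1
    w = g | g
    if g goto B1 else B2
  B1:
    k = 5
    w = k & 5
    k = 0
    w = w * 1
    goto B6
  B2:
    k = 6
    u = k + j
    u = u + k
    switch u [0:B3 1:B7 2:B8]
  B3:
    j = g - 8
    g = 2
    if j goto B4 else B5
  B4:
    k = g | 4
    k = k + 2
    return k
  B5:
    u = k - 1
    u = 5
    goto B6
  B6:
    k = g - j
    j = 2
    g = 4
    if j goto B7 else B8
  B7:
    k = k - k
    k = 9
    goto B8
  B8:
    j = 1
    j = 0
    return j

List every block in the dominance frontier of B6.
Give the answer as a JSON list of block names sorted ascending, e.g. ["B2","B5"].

Answer: ["B7", "B8"]

Derivation:
idom tree: B1←B0 B2←B0 B3←B2 B4←B3 B5←B3 B6←B0 B7←B0 B8←B0
Dom at joins:
  B6: preds {B1,B5}: {B0,B1} ∩ {B0,B2,B3,B5} = {B0}; idom=B0
  B7: preds {B2,B6}: {B0,B2} ∩ {B0,B6} = {B0}; idom=B0
  B8: preds {B2,B6,B7}: {B0,B2} ∩ {B0,B6} ∩ {B0,B7} = {B0}; idom=B0

Frontier:
  join B6 pred B1: B1 stop@B0
  join B6 pred B5: B5→B3→B2 stop@B0
  join B7 pred B2: B2 stop@B0
  join B7 pred B6: B6 stop@B0
  join B8 pred B2: B2 stop@B0
  join B8 pred B6: B6 stop@B0
  join B8 pred B7: B7 stop@B0
  DF(B0)=∅
  DF(B1)={B6}
  DF(B2)={B6,B7,B8}
  DF(B3)={B6}
  DF(B4)=∅
  DF(B5)={B6}
  DF(B6)={B7,B8}
  DF(B7)={B8}
  DF(B8)=∅

DF(B6) = ["B7", "B8"]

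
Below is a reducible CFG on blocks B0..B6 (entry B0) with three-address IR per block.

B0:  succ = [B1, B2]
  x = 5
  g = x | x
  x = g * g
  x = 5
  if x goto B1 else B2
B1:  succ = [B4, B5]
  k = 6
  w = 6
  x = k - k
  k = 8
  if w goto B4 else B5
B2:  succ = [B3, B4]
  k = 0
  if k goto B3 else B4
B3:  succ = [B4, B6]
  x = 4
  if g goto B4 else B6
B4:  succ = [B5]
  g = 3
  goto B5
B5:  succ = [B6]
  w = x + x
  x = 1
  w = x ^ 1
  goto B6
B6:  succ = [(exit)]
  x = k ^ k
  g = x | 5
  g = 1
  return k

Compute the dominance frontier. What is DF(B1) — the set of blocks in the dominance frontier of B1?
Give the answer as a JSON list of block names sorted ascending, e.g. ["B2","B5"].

idom tree: B1←B0 B2←B0 B3←B2 B4←B0 B5←B0 B6←B0
Dom∩ at merges:
  B4: preds {B1,B2,B3}: {B0,B1} ∩ {B0,B2} ∩ {B0,B2,B3} = {B0}; idom=B0
  B5: preds {B1,B4}: {B0,B1} ∩ {B0,B4} = {B0}; idom=B0
  B6: preds {B3,B5}: {B0,B2,B3} ∩ {B0,B5} = {B0}; idom=B0

Frontier:
  join B4 pred B1: B1 stop@B0
  join B4 pred B2: B2 stop@B0
  join B4 pred B3: B3→B2 stop@B0
  join B5 pred B1: B1 stop@B0
  join B5 pred B4: B4 stop@B0
  join B6 pred B3: B3→B2 stop@B0
  join B6 pred B5: B5 stop@B0
  B0: DF=∅
  B1: DF={B4,B5}
  B2: DF={B4,B6}
  B3: DF={B4,B6}
  B4: DF={B5}
  B5: DF={B6}
  B6: DF=∅

DF(B1) = ["B4", "B5"]

Answer: ["B4", "B5"]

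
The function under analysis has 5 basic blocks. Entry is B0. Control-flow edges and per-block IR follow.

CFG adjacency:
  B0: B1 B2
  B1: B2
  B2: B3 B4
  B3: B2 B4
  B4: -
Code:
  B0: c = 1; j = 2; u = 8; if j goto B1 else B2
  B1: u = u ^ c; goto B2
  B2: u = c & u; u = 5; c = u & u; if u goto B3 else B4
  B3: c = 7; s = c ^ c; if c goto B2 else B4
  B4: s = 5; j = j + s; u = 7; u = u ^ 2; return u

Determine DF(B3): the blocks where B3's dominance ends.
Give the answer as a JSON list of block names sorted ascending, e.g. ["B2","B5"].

idom tree: B1←B0 B2←B0 B3←B2 B4←B2
Join-block Dom:
  B2: preds {B0,B1,B3}: {B0} ∩ {B0,B1} ∩ {B0,B2,B3} = {B0}; idom=B0
  B4: preds {B2,B3}: {B0,B2} ∩ {B0,B2,B3} = {B0,B2}; idom=B2

DF walk-up:
  B2←B0: walk · to B0
  B2←B1: walk B1 to B0
  B2←B3: walk B3→B2 to B0
  B4←B2: walk · to B2
  B4←B3: walk B3 to B2
  B0 → ∅
  B1 → {B2}
  B2 → {B2}
  B3 → {B2,B4}
  B4 → ∅

DF(B3) = ["B2", "B4"]

Answer: ["B2", "B4"]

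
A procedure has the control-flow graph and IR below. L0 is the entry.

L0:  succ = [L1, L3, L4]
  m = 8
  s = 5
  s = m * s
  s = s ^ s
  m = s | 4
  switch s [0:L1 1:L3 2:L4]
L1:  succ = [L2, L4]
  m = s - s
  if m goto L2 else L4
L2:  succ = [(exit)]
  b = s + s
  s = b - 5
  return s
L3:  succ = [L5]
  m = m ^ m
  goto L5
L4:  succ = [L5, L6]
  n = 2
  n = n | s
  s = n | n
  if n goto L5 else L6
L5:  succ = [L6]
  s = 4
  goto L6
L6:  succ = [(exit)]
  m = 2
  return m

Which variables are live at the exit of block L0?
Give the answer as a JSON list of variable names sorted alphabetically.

def/use:
  L0 def {m,s} use ∅
  L1 def {m} use {s}
  L2 def {b,s} use {s}
  L3 def {m} use {m}
  L4 def {n,s} use {s}
  L5 def {s} use ∅
  L6 def {m} use ∅

Liveness:
  live L0: ∅→{m,s}
  live L1: {s}→{s}
  live L2: {s}→∅
  live L3: {m}→∅
  live L4: {s}→∅
  live L5: ∅→∅
  live L6: ∅→∅

live-out(L0) = ["m", "s"]

Answer: ["m", "s"]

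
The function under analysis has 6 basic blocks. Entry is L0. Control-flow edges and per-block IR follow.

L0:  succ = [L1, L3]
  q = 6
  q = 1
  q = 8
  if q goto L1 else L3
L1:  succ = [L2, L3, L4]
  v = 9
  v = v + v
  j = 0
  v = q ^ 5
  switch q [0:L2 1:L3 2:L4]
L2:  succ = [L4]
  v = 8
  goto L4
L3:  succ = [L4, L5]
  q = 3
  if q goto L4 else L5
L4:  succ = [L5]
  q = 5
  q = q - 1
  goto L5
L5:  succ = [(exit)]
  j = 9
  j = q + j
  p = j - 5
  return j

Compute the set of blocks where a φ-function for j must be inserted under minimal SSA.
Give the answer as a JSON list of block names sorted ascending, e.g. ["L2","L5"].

Answer: ["L3", "L4", "L5"]

Derivation:
idom tree: L1←L0 L2←L1 L3←L0 L4←L0 L5←L0
Dom at joins:
  L3: preds {L0,L1}: {L0} ∩ {L0,L1} = {L0}; idom=L0
  L4: preds {L1,L2,L3}: {L0,L1} ∩ {L0,L1,L2} ∩ {L0,L3} = {L0}; idom=L0
  L5: preds {L3,L4}: {L0,L3} ∩ {L0,L4} = {L0}; idom=L0

DF walk-up:
  join L3 pred L0: · stop@L0
  join L3 pred L1: L1 stop@L0
  join L4 pred L1: L1 stop@L0
  join L4 pred L2: L2→L1 stop@L0
  join L4 pred L3: L3 stop@L0
  join L5 pred L3: L3 stop@L0
  join L5 pred L4: L4 stop@L0
  DF(L0)=∅
  DF(L1)={L3,L4}
  DF(L2)={L4}
  DF(L3)={L4,L5}
  DF(L4)={L5}
  DF(L5)=∅

φ for j: defs {L1,L5}
  DF⁺ = {L3,L4,L5}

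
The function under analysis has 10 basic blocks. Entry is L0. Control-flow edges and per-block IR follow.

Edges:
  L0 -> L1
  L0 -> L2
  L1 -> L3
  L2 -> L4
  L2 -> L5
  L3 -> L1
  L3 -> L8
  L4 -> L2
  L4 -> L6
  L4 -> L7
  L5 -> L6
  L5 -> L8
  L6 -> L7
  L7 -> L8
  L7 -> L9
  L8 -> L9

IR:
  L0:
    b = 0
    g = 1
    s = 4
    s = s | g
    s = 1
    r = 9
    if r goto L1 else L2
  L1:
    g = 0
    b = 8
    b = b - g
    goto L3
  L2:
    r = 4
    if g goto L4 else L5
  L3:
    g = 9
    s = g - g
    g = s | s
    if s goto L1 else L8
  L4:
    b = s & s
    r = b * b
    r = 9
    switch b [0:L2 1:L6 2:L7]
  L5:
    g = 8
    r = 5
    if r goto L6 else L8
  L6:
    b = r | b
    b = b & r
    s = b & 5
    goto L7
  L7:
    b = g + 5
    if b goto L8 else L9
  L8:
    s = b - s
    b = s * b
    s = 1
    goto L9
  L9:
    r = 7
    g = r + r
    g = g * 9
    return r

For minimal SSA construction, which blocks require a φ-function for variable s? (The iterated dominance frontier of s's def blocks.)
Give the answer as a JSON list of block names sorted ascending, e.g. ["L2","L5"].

idom tree: L1←L0 L2←L0 L3←L1 L4←L2 L5←L2 L6←L2 L7←L2 L8←L0 L9←L0
Dom∩ at merges:
  L1: preds {L0,L3}: {L0} ∩ {L0,L1,L3} = {L0}; idom=L0
  L2: preds {L0,L4}: {L0} ∩ {L0,L2,L4} = {L0}; idom=L0
  L6: preds {L4,L5}: {L0,L2,L4} ∩ {L0,L2,L5} = {L0,L2}; idom=L2
  L7: preds {L4,L6}: {L0,L2,L4} ∩ {L0,L2,L6} = {L0,L2}; idom=L2
  L8: preds {L3,L5,L7}: {L0,L1,L3} ∩ {L0,L2,L5} ∩ {L0,L2,L7} = {L0}; idom=L0
  L9: preds {L7,L8}: {L0,L2,L7} ∩ {L0,L8} = {L0}; idom=L0

DF walk-up:
  join L1 pred L0: · stop@L0
  join L1 pred L3: L3→L1 stop@L0
  join L2 pred L0: · stop@L0
  join L2 pred L4: L4→L2 stop@L0
  join L6 pred L4: L4 stop@L2
  join L6 pred L5: L5 stop@L2
  join L7 pred L4: L4 stop@L2
  join L7 pred L6: L6 stop@L2
  join L8 pred L3: L3→L1 stop@L0
  join L8 pred L5: L5→L2 stop@L0
  join L8 pred L7: L7→L2 stop@L0
  join L9 pred L7: L7→L2 stop@L0
  join L9 pred L8: L8 stop@L0
  L0: DF=∅
  L1: DF={L1,L8}
  L2: DF={L2,L8,L9}
  L3: DF={L1,L8}
  L4: DF={L2,L6,L7}
  L5: DF={L6,L8}
  L6: DF={L7}
  L7: DF={L8,L9}
  L8: DF={L9}
  L9: DF=∅

φ for s: defs {L0,L3,L6,L8}
  DF⁺ = {L1,L7,L8,L9}

Answer: ["L1", "L7", "L8", "L9"]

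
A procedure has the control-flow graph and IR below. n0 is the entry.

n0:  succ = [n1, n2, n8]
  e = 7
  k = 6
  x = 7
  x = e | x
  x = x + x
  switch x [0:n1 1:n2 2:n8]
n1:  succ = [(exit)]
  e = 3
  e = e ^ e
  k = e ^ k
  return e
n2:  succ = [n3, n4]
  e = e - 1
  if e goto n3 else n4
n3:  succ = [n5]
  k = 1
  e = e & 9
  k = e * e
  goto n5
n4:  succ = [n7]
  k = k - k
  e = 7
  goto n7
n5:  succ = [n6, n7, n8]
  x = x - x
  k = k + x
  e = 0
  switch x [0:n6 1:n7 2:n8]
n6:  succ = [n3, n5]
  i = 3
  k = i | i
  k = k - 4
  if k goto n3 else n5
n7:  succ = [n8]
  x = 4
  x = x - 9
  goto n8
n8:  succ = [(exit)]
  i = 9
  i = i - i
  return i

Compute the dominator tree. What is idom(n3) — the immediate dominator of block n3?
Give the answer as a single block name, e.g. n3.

Answer: n2

Derivation:
idom tree: n1←n0 n2←n0 n3←n2 n4←n2 n5←n3 n6←n5 n7←n2 n8←n0
Dom at joins:
  n3: preds {n2,n6}: {n0,n2} ∩ {n0,n2,n3,n5,n6} = {n0,n2}; idom=n2
  n5: preds {n3,n6}: {n0,n2,n3} ∩ {n0,n2,n3,n5,n6} = {n0,n2,n3}; idom=n3
  n7: preds {n4,n5}: {n0,n2,n4} ∩ {n0,n2,n3,n5} = {n0,n2}; idom=n2
  n8: preds {n0,n5,n7}: {n0} ∩ {n0,n2,n3,n5} ∩ {n0,n2,n7} = {n0}; idom=n0

idom(n3) = n2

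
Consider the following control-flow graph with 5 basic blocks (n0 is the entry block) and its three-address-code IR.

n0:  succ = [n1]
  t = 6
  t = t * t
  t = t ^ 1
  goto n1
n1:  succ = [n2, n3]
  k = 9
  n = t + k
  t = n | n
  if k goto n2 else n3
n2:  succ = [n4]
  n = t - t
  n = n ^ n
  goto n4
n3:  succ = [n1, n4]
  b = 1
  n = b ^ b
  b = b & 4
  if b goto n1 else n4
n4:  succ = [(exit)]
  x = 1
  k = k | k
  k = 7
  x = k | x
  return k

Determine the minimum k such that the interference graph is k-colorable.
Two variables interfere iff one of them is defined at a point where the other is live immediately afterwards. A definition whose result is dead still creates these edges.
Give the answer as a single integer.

Answer: 4

Analysis:
Per-block:
  n0: {t} / ∅
  n1: {k,n,t} / {t}
  n2: {n} / {t}
  n3: {b,n} / ∅
  n4: {k,x} / {k}

Liveness:
  n0 li=∅ lo={t}
  n1 li={t} lo={k,t}
  n2 li={k,t} lo={k}
  n3 li={k,t} lo={k,t}
  n4 li={k} lo=∅

Interfere edges:
  b — {k,n,t}
  k — {b,n,t,x}
  n — {b,k,t}
  t — {b,k,n}
  x — {k}

Registers:
  lower bound: {b,k,n,t} mutually conflict ⇒ χ ≥ 4
  assign b→R1 k→R0 n→R2 t→R3 x→R1 — no edge inside a register ⇒ χ ≤ 4
  χ = 4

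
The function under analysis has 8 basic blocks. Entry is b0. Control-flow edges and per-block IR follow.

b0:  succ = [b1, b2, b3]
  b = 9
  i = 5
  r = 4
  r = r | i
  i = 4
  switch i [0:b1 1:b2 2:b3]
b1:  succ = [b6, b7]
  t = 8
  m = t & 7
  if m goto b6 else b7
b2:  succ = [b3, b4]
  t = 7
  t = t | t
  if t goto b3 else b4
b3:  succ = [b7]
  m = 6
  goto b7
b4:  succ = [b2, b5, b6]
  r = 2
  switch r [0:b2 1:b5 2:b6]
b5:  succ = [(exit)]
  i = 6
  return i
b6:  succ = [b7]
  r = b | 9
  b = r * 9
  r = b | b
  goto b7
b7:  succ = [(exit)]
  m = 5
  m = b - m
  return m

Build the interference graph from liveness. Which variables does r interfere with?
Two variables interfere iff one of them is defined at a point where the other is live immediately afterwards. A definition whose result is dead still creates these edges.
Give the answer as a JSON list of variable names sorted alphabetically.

Answer: ["b", "i"]

Analysis:
Per-block:
  b0: {b,i,r} / ∅
  b1: {m,t} / ∅
  b2: {t} / ∅
  b3: {m} / ∅
  b4: {r} / ∅
  b5: {i} / ∅
  b6: {b,r} / {b}
  b7: {m} / {b}

Live sets:
  b0 li=∅ lo={b}
  b1 li={b} lo={b}
  b2 li={b} lo={b}
  b3 li={b} lo={b}
  b4 li={b} lo={b}
  b5 li=∅ lo=∅
  b6 li={b} lo={b}
  b7 li={b} lo=∅

Interfere edges:
  b — {i,m,r,t}
  i — {b,r}
  m — {b}
  r — {b,i}
  t — {b}

N(r) = ["b", "i"]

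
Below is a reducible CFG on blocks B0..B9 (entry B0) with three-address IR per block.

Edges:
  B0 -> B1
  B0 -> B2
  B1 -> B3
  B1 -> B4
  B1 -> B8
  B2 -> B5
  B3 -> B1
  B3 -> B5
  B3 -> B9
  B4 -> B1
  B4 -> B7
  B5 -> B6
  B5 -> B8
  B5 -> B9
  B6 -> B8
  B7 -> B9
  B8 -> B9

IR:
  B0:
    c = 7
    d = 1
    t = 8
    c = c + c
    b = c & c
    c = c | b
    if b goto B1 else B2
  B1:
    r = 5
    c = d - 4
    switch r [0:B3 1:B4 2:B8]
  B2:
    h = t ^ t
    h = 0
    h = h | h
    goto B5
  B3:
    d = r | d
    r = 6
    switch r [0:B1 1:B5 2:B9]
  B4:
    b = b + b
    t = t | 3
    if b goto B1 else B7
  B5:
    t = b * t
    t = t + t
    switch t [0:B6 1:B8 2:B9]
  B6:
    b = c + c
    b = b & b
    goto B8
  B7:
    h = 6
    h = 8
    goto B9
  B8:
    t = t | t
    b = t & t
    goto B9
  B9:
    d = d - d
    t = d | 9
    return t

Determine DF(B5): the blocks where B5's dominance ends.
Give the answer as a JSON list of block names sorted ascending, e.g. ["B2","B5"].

Answer: ["B8", "B9"]

Derivation:
idom tree: B1←B0 B2←B0 B3←B1 B4←B1 B5←B0 B6←B5 B7←B4 B8←B0 B9←B0
Dom at joins:
  B1: preds {B0,B3,B4}: {B0} ∩ {B0,B1,B3} ∩ {B0,B1,B4} = {B0}; idom=B0
  B5: preds {B2,B3}: {B0,B2} ∩ {B0,B1,B3} = {B0}; idom=B0
  B8: preds {B1,B5,B6}: {B0,B1} ∩ {B0,B5} ∩ {B0,B5,B6} = {B0}; idom=B0
  B9: preds {B3,B5,B7,B8}: {B0,B1,B3} ∩ {B0,B5} ∩ {B0,B1,B4,B7} ∩ {B0,B8} = {B0}; idom=B0

DF derivation:
  join B1 pred B0: · stop@B0
  join B1 pred B3: B3→B1 stop@B0
  join B1 pred B4: B4→B1 stop@B0
  join B5 pred B2: B2 stop@B0
  join B5 pred B3: B3→B1 stop@B0
  join B8 pred B1: B1 stop@B0
  join B8 pred B5: B5 stop@B0
  join B8 pred B6: B6→B5 stop@B0
  join B9 pred B3: B3→B1 stop@B0
  join B9 pred B5: B5 stop@B0
  join B9 pred B7: B7→B4→B1 stop@B0
  join B9 pred B8: B8 stop@B0
  DF(B0)=∅
  DF(B1)={B1,B5,B8,B9}
  DF(B2)={B5}
  DF(B3)={B1,B5,B9}
  DF(B4)={B1,B9}
  DF(B5)={B8,B9}
  DF(B6)={B8}
  DF(B7)={B9}
  DF(B8)={B9}
  DF(B9)=∅

DF(B5) = ["B8", "B9"]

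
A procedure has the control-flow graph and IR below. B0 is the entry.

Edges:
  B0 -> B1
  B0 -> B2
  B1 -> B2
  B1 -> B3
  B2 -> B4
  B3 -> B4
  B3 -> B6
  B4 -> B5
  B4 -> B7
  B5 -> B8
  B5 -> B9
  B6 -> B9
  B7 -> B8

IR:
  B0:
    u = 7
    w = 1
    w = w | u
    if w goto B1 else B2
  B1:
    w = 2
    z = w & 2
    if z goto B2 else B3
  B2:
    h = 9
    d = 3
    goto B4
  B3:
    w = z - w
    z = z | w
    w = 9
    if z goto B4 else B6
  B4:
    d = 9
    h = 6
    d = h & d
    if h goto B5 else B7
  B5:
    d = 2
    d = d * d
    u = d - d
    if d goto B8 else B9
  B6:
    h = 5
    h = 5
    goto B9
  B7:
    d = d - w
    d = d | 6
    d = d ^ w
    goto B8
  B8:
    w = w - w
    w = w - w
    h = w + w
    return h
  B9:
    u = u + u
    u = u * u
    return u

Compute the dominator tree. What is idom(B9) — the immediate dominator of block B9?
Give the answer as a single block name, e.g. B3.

idom tree: B1←B0 B2←B0 B3←B1 B4←B0 B5←B4 B6←B3 B7←B4 B8←B4 B9←B0
Join-block Dom:
  B2: preds {B0,B1}: {B0} ∩ {B0,B1} = {B0}; idom=B0
  B4: preds {B2,B3}: {B0,B2} ∩ {B0,B1,B3} = {B0}; idom=B0
  B8: preds {B5,B7}: {B0,B4,B5} ∩ {B0,B4,B7} = {B0,B4}; idom=B4
  B9: preds {B5,B6}: {B0,B4,B5} ∩ {B0,B1,B3,B6} = {B0}; idom=B0

idom(B9) = B0

Answer: B0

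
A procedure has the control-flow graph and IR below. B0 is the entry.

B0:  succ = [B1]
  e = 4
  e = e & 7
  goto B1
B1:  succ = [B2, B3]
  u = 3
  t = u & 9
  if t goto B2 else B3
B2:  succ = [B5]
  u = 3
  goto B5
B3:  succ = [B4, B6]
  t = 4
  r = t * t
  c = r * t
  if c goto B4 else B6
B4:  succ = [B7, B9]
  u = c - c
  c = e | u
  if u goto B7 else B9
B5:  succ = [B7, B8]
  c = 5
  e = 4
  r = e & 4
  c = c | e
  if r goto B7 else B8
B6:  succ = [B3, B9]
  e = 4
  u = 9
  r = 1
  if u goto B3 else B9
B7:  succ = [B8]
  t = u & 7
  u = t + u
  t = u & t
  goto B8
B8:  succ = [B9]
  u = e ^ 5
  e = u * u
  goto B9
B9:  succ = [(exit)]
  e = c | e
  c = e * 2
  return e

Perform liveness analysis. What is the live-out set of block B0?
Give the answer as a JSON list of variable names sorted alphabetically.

Answer: ["e"]

Working:
def/use:
  B0: def={e} ue=∅
  B1: def={t,u} ue=∅
  B2: def={u} ue=∅
  B3: def={c,r,t} ue=∅
  B4: def={c,u} ue={c,e}
  B5: def={c,e,r} ue=∅
  B6: def={e,r,u} ue=∅
  B7: def={t,u} ue={u}
  B8: def={e,u} ue={e}
  B9: def={c,e} ue={c,e}

Live sets:
  B0: in=∅ out={e}
  B1: in={e} out={e}
  B2: in=∅ out={u}
  B3: in={e} out={c,e}
  B4: in={c,e} out={c,e,u}
  B5: in={u} out={c,e,u}
  B6: in={c} out={c,e}
  B7: in={c,e,u} out={c,e}
  B8: in={c,e} out={c,e}
  B9: in={c,e} out=∅

live-out(B0) = ["e"]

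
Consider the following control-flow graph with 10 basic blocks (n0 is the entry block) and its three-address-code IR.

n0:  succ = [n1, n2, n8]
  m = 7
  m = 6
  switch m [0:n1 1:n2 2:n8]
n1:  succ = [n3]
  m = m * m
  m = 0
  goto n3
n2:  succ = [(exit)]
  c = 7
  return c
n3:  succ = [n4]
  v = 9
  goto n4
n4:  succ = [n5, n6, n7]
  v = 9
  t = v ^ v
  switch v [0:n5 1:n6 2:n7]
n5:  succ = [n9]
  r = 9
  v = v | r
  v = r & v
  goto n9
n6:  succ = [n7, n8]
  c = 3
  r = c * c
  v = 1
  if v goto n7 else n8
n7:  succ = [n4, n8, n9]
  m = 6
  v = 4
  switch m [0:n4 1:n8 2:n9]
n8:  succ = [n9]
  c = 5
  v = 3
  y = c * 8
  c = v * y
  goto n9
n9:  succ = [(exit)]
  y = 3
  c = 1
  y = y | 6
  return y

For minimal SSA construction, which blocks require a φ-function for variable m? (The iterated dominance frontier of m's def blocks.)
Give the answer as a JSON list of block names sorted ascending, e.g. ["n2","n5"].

idom tree: n1←n0 n2←n0 n3←n1 n4←n3 n5←n4 n6←n4 n7←n4 n8←n0 n9←n0
Dom∩ at merges:
  n4: preds {n3,n7}: {n0,n1,n3} ∩ {n0,n1,n3,n4,n7} = {n0,n1,n3}; idom=n3
  n7: preds {n4,n6}: {n0,n1,n3,n4} ∩ {n0,n1,n3,n4,n6} = {n0,n1,n3,n4}; idom=n4
  n8: preds {n0,n6,n7}: {n0} ∩ {n0,n1,n3,n4,n6} ∩ {n0,n1,n3,n4,n7} = {n0}; idom=n0
  n9: preds {n5,n7,n8}: {n0,n1,n3,n4,n5} ∩ {n0,n1,n3,n4,n7} ∩ {n0,n8} = {n0}; idom=n0

DF walk-up:
  join n4 pred n3: · stop@n3
  join n4 pred n7: n7→n4 stop@n3
  join n7 pred n4: · stop@n4
  join n7 pred n6: n6 stop@n4
  join n8 pred n0: · stop@n0
  join n8 pred n6: n6→n4→n3→n1 stop@n0
  join n8 pred n7: n7→n4→n3→n1 stop@n0
  join n9 pred n5: n5→n4→n3→n1 stop@n0
  join n9 pred n7: n7→n4→n3→n1 stop@n0
  join n9 pred n8: n8 stop@n0
  DF(n0)=∅
  DF(n1)={n8,n9}
  DF(n2)=∅
  DF(n3)={n8,n9}
  DF(n4)={n4,n8,n9}
  DF(n5)={n9}
  DF(n6)={n7,n8}
  DF(n7)={n4,n8,n9}
  DF(n8)={n9}
  DF(n9)=∅

φ for m: defs {n0,n1,n7}
  DF⁺ = {n4,n8,n9}

Answer: ["n4", "n8", "n9"]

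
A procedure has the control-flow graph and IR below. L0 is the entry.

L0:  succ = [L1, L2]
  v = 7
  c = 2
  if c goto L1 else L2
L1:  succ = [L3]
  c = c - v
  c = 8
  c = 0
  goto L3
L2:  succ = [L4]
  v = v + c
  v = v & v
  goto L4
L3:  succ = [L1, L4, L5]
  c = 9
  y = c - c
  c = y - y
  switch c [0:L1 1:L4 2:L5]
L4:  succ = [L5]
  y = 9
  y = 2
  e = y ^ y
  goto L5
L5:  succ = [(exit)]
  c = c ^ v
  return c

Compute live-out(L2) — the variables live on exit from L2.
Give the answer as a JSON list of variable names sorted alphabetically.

Block summaries:
  L0: {c,v} / ∅
  L1: {c} / {c,v}
  L2: {v} / {c,v}
  L3: {c,y} / ∅
  L4: {e,y} / ∅
  L5: {c} / {c,v}

Liveness:
  live L0: ∅→{c,v}
  live L1: {c,v}→{v}
  live L2: {c,v}→{c,v}
  live L3: {v}→{c,v}
  live L4: {c,v}→{c,v}
  live L5: {c,v}→∅

live-out(L2) = ["c", "v"]

Answer: ["c", "v"]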